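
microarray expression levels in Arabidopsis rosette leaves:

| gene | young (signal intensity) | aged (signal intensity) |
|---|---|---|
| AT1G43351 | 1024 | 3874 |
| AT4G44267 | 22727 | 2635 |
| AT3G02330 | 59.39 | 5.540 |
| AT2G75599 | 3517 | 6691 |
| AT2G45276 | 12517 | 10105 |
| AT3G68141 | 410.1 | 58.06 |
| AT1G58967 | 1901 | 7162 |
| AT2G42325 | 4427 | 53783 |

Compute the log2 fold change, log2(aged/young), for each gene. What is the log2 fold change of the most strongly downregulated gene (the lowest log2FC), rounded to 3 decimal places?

log2(3874/1024) = 1.920  (AT1G43351)
log2(2635/22727) = -3.109  (AT4G44267)
log2(5.540/59.39) = -3.422  (AT3G02330)
log2(6691/3517) = 0.928  (AT2G75599)
log2(10105/12517) = -0.309  (AT2G45276)
log2(58.06/410.1) = -2.820  (AT3G68141)
log2(7162/1901) = 1.914  (AT1G58967)
log2(53783/4427) = 3.603  (AT2G42325)
AT3G02330 is most strongly downregulated.

-3.422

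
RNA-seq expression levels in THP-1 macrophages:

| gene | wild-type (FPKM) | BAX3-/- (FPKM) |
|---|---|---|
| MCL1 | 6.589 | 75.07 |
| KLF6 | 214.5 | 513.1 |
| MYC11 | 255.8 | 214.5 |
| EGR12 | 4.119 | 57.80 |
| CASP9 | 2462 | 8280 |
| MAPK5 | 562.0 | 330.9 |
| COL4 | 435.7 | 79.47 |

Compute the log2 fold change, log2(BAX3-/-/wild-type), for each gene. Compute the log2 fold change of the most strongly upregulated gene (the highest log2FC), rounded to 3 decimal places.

log2(75.07/6.589) = 3.510  (MCL1)
log2(513.1/214.5) = 1.258  (KLF6)
log2(214.5/255.8) = -0.254  (MYC11)
log2(57.80/4.119) = 3.811  (EGR12)
log2(8280/2462) = 1.750  (CASP9)
log2(330.9/562.0) = -0.764  (MAPK5)
log2(79.47/435.7) = -2.455  (COL4)
EGR12 is most strongly upregulated.

3.811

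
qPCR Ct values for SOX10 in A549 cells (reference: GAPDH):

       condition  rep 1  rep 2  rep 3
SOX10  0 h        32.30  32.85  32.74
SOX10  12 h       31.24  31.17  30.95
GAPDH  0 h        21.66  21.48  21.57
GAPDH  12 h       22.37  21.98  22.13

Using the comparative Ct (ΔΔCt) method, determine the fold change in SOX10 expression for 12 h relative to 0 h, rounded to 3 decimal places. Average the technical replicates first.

Mean Ct: SOX10 0 h 32.630; SOX10 12 h 31.120; GAPDH 0 h 21.570; GAPDH 12 h 22.160
ΔCt(0 h) = 32.630 − 21.570 = 11.060
ΔCt(12 h) = 31.120 − 22.160 = 8.960
ΔΔCt = 8.960 − 11.060 = -2.100
Fold change = 2^(−(-2.100)) = 2^2.100 = 4.2871

4.287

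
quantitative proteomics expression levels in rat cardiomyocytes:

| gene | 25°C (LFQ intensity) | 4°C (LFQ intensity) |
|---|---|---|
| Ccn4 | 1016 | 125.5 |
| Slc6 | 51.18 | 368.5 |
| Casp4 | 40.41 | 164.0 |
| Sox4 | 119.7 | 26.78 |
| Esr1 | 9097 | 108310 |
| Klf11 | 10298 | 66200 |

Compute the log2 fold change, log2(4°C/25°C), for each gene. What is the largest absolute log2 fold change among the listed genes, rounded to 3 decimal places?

3.574

log2(125.5/1016) = -3.017  (Ccn4)
log2(368.5/51.18) = 2.848  (Slc6)
log2(164.0/40.41) = 2.021  (Casp4)
log2(26.78/119.7) = -2.160  (Sox4)
log2(108310/9097) = 3.574  (Esr1)
log2(66200/10298) = 2.684  (Klf11)
The largest magnitude belongs to Esr1.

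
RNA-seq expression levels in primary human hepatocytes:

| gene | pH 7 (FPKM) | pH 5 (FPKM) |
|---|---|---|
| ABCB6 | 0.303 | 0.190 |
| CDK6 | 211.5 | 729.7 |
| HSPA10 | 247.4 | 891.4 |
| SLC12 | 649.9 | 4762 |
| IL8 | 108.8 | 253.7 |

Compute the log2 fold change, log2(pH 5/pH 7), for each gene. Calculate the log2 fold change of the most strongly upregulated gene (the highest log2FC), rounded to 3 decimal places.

2.873

log2(0.190/0.303) = -0.673  (ABCB6)
log2(729.7/211.5) = 1.787  (CDK6)
log2(891.4/247.4) = 1.849  (HSPA10)
log2(4762/649.9) = 2.873  (SLC12)
log2(253.7/108.8) = 1.221  (IL8)
SLC12 is most strongly upregulated.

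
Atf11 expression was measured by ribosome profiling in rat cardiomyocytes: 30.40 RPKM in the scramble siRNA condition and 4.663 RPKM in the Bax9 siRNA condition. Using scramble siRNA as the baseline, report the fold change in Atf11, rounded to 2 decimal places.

Fold change = 4.663 / 30.40 = 0.153
Atf11 is downregulated.

0.15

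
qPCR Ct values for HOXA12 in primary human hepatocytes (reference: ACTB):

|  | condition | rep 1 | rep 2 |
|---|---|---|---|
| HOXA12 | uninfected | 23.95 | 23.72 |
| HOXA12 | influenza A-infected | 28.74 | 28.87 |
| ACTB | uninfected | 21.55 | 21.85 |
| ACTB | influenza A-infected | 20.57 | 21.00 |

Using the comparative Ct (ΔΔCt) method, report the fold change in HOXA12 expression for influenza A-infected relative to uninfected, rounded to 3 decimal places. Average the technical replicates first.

Mean Ct: HOXA12 uninfected 23.835; HOXA12 influenza A-infected 28.805; ACTB uninfected 21.700; ACTB influenza A-infected 20.785
ΔCt(uninfected) = 23.835 − 21.700 = 2.135
ΔCt(influenza A-infected) = 28.805 − 20.785 = 8.020
ΔΔCt = 8.020 − 2.135 = 5.885
Fold change = 2^(−5.885) = 0.0169

0.017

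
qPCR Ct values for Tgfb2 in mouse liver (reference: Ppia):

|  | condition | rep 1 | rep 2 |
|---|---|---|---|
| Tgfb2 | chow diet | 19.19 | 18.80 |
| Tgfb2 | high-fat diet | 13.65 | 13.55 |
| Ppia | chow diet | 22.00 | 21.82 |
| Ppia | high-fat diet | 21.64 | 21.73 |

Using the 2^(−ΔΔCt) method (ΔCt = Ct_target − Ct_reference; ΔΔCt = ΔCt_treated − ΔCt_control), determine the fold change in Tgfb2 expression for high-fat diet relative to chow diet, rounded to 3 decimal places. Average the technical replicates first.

36.002

Mean Ct: Tgfb2 chow diet 18.995; Tgfb2 high-fat diet 13.600; Ppia chow diet 21.910; Ppia high-fat diet 21.685
ΔCt(chow diet) = 18.995 − 21.910 = -2.915
ΔCt(high-fat diet) = 13.600 − 21.685 = -8.085
ΔΔCt = -8.085 − (-2.915) = -5.170
Fold change = 2^(−(-5.170)) = 2^5.170 = 36.0019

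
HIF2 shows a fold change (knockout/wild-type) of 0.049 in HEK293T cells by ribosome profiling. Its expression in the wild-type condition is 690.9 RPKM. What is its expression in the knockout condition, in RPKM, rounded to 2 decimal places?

33.85

knockout expression = 690.9 × 0.049 = 33.85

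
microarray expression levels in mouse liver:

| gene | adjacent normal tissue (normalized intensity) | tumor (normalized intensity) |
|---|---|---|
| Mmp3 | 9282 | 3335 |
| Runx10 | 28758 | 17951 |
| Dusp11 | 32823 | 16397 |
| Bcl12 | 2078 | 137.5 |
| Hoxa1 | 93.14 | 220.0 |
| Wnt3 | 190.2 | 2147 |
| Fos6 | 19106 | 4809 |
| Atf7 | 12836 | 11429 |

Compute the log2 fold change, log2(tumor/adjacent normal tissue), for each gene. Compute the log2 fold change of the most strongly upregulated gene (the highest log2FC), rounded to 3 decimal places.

3.497

log2(3335/9282) = -1.477  (Mmp3)
log2(17951/28758) = -0.680  (Runx10)
log2(16397/32823) = -1.001  (Dusp11)
log2(137.5/2078) = -3.918  (Bcl12)
log2(220.0/93.14) = 1.240  (Hoxa1)
log2(2147/190.2) = 3.497  (Wnt3)
log2(4809/19106) = -1.990  (Fos6)
log2(11429/12836) = -0.167  (Atf7)
Wnt3 is most strongly upregulated.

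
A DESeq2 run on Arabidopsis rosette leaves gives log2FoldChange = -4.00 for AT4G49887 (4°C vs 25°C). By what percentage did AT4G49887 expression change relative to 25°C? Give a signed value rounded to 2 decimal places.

-93.75%

Fold change = 2^(-4.00) = 0.0625
Percent change = (FC − 1) × 100% = (0.0625 − 1) × 100 = -93.75%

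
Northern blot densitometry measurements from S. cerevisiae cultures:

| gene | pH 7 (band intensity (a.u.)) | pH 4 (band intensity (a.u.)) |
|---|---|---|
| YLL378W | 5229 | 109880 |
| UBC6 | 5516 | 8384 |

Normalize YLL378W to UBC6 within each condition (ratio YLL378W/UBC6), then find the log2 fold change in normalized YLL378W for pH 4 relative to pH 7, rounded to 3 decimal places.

YLL378W/UBC6 (pH 7) = 5229 / 5516 = 0.94797
YLL378W/UBC6 (pH 4) = 109880 / 8384 = 13.106
Fold change = 13.106 / 0.94797 = 13.8253
log2(13.8253) = 3.7892

3.789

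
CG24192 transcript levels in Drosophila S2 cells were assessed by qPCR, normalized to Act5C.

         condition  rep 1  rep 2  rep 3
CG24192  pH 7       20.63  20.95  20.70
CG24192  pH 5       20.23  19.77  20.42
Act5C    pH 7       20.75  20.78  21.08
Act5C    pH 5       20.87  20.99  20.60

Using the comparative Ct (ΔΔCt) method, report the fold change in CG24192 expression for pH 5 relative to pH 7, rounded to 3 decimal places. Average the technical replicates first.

Mean Ct: CG24192 pH 7 20.760; CG24192 pH 5 20.140; Act5C pH 7 20.870; Act5C pH 5 20.820
ΔCt(pH 7) = 20.760 − 20.870 = -0.110
ΔCt(pH 5) = 20.140 − 20.820 = -0.680
ΔΔCt = -0.680 − (-0.110) = -0.570
Fold change = 2^(−(-0.570)) = 2^0.570 = 1.4845

1.485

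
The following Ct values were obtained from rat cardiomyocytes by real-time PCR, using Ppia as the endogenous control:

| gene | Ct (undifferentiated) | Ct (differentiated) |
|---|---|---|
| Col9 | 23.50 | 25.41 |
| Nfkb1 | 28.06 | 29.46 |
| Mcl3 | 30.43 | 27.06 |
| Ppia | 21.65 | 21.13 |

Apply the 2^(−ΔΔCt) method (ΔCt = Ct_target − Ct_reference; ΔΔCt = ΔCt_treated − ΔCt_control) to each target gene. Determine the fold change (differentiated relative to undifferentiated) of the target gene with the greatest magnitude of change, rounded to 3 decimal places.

7.210

Col9: ΔΔCt = (25.41−21.13) − (23.50−21.65) = 4.28 − 1.85 = 2.43; fold change = 2^-2.43 = 0.186
Nfkb1: ΔΔCt = (29.46−21.13) − (28.06−21.65) = 8.33 − 6.41 = 1.92; fold change = 2^-1.92 = 0.264
Mcl3: ΔΔCt = (27.06−21.13) − (30.43−21.65) = 5.93 − 8.78 = -2.85; fold change = 2^2.85 = 7.210
Mcl3 has the largest |ΔΔCt| = 2.85.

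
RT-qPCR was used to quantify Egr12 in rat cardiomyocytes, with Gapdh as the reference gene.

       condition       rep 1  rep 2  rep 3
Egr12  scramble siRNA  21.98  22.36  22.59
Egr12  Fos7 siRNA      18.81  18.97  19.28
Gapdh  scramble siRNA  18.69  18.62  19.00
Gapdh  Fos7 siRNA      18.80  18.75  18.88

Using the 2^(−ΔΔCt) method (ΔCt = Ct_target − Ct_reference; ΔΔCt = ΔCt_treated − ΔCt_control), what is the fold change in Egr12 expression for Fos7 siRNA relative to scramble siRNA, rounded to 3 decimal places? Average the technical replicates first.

10.056

Mean Ct: Egr12 scramble siRNA 22.310; Egr12 Fos7 siRNA 19.020; Gapdh scramble siRNA 18.770; Gapdh Fos7 siRNA 18.810
ΔCt(scramble siRNA) = 22.310 − 18.770 = 3.540
ΔCt(Fos7 siRNA) = 19.020 − 18.810 = 0.210
ΔΔCt = 0.210 − 3.540 = -3.330
Fold change = 2^(−(-3.330)) = 2^3.330 = 10.0561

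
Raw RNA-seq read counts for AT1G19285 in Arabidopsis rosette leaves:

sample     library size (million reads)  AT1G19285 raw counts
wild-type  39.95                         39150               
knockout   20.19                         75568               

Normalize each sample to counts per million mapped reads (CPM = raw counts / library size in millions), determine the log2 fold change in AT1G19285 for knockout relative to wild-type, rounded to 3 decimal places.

CPM(wild-type) = 39150 / 39.95 = 979.9750
CPM(knockout) = 75568 / 20.19 = 3742.8430
Fold change = 3742.8430 / 979.9750 = 3.81933
log2(3.81933) = 1.9333

1.933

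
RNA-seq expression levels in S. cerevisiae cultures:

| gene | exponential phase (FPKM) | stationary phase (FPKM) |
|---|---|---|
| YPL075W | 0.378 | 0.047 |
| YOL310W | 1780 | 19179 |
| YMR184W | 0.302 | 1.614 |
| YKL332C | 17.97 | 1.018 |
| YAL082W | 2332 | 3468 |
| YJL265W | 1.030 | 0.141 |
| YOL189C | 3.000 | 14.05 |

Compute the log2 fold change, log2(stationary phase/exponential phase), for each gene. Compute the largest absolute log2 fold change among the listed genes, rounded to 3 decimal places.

4.142

log2(0.047/0.378) = -3.008  (YPL075W)
log2(19179/1780) = 3.430  (YOL310W)
log2(1.614/0.302) = 2.418  (YMR184W)
log2(1.018/17.97) = -4.142  (YKL332C)
log2(3468/2332) = 0.573  (YAL082W)
log2(0.141/1.030) = -2.869  (YJL265W)
log2(14.05/3.000) = 2.228  (YOL189C)
The largest magnitude belongs to YKL332C.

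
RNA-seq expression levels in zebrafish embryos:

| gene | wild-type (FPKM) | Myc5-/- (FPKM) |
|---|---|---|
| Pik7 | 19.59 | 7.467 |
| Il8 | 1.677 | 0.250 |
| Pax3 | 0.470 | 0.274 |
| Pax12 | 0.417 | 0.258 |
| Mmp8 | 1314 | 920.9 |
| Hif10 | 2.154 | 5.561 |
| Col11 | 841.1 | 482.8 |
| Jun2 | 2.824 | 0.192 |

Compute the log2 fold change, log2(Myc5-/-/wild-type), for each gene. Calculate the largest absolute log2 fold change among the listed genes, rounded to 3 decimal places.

log2(7.467/19.59) = -1.392  (Pik7)
log2(0.250/1.677) = -2.746  (Il8)
log2(0.274/0.470) = -0.778  (Pax3)
log2(0.258/0.417) = -0.693  (Pax12)
log2(920.9/1314) = -0.513  (Mmp8)
log2(5.561/2.154) = 1.368  (Hif10)
log2(482.8/841.1) = -0.801  (Col11)
log2(0.192/2.824) = -3.879  (Jun2)
The largest magnitude belongs to Jun2.

3.879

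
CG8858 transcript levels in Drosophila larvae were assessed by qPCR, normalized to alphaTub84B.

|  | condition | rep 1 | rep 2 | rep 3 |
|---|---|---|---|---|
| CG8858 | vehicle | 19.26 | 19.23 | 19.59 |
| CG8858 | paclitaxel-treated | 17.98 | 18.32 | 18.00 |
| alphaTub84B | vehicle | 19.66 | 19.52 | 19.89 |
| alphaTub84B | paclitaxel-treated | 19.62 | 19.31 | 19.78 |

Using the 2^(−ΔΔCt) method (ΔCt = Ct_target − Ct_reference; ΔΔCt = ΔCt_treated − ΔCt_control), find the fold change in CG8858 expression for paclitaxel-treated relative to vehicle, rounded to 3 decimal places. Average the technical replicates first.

2.204

Mean Ct: CG8858 vehicle 19.360; CG8858 paclitaxel-treated 18.100; alphaTub84B vehicle 19.690; alphaTub84B paclitaxel-treated 19.570
ΔCt(vehicle) = 19.360 − 19.690 = -0.330
ΔCt(paclitaxel-treated) = 18.100 − 19.570 = -1.470
ΔΔCt = -1.470 − (-0.330) = -1.140
Fold change = 2^(−(-1.140)) = 2^1.140 = 2.2038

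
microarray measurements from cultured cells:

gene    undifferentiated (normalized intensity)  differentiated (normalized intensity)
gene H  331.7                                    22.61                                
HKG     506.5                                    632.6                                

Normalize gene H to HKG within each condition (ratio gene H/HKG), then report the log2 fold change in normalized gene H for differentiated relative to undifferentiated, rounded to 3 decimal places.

-4.196

gene H/HKG (undifferentiated) = 331.7 / 506.5 = 0.65489
gene H/HKG (differentiated) = 22.61 / 632.6 = 0.035741
Fold change = 0.035741 / 0.65489 = 0.0546
log2(0.0546) = -4.1956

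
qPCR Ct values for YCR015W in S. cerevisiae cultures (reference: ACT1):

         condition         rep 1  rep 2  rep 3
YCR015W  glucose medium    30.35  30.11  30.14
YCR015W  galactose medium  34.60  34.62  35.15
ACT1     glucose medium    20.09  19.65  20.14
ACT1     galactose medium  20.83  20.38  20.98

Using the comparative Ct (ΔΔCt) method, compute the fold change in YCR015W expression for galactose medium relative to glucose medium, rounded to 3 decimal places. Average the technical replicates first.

Mean Ct: YCR015W glucose medium 30.200; YCR015W galactose medium 34.790; ACT1 glucose medium 19.960; ACT1 galactose medium 20.730
ΔCt(glucose medium) = 30.200 − 19.960 = 10.240
ΔCt(galactose medium) = 34.790 − 20.730 = 14.060
ΔΔCt = 14.060 − 10.240 = 3.820
Fold change = 2^(−3.820) = 0.0708

0.071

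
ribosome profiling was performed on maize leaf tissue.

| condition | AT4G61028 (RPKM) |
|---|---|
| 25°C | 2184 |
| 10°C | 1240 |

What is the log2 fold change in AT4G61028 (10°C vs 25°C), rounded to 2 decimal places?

-0.82

Fold change = 1240 / 2184 = 0.5678
log2(0.5678) = -0.817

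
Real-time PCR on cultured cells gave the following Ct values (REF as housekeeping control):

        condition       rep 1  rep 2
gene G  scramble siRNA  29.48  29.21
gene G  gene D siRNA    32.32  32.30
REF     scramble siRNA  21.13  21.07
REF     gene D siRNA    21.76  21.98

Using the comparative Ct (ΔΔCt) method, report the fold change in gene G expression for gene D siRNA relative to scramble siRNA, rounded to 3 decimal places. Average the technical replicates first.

0.218

Mean Ct: gene G scramble siRNA 29.345; gene G gene D siRNA 32.310; REF scramble siRNA 21.100; REF gene D siRNA 21.870
ΔCt(scramble siRNA) = 29.345 − 21.100 = 8.245
ΔCt(gene D siRNA) = 32.310 − 21.870 = 10.440
ΔΔCt = 10.440 − 8.245 = 2.195
Fold change = 2^(−2.195) = 0.2184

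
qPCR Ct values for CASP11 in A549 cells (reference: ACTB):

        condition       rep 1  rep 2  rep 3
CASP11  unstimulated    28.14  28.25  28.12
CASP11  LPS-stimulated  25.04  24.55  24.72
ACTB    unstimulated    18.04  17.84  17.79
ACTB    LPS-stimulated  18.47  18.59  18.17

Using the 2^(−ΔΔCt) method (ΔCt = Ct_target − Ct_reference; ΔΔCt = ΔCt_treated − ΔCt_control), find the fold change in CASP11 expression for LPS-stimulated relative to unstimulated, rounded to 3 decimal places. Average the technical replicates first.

15.137

Mean Ct: CASP11 unstimulated 28.170; CASP11 LPS-stimulated 24.770; ACTB unstimulated 17.890; ACTB LPS-stimulated 18.410
ΔCt(unstimulated) = 28.170 − 17.890 = 10.280
ΔCt(LPS-stimulated) = 24.770 − 18.410 = 6.360
ΔΔCt = 6.360 − 10.280 = -3.920
Fold change = 2^(−(-3.920)) = 2^3.920 = 15.1369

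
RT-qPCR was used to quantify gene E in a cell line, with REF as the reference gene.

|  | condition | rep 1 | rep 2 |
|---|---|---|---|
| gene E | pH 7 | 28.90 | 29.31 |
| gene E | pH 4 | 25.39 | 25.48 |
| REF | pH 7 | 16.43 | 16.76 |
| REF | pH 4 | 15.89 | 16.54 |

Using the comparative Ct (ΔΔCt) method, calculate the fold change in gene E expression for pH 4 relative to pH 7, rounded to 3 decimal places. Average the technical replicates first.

Mean Ct: gene E pH 7 29.105; gene E pH 4 25.435; REF pH 7 16.595; REF pH 4 16.215
ΔCt(pH 7) = 29.105 − 16.595 = 12.510
ΔCt(pH 4) = 25.435 − 16.215 = 9.220
ΔΔCt = 9.220 − 12.510 = -3.290
Fold change = 2^(−(-3.290)) = 2^3.290 = 9.7811

9.781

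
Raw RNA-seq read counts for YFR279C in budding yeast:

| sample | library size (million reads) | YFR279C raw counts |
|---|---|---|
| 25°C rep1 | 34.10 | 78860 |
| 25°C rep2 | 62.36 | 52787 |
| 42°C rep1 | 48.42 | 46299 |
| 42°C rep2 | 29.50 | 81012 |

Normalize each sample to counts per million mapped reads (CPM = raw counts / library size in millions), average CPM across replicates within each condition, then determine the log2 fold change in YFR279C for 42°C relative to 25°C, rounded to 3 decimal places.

0.229

CPM(25°C rep1) = 78860 / 34.10 = 2312.6100
CPM(25°C rep2) = 52787 / 62.36 = 846.4881
CPM(42°C rep1) = 46299 / 48.42 = 956.1958
CPM(42°C rep2) = 81012 / 29.50 = 2746.1695
mean CPM(25°C) = 1579.5491; mean CPM(42°C) = 1851.1826
Fold change = 1851.1826 / 1579.5491 = 1.17197
log2(1.17197) = 0.2289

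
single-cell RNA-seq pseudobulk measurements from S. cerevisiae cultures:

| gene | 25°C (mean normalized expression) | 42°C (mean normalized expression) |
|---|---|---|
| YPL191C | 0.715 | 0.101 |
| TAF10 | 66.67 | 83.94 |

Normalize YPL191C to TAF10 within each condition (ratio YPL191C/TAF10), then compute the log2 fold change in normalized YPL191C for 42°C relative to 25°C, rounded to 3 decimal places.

YPL191C/TAF10 (25°C) = 0.715 / 66.67 = 0.010724
YPL191C/TAF10 (42°C) = 0.101 / 83.94 = 0.0012032
Fold change = 0.0012032 / 0.010724 = 0.1122
log2(0.1122) = -3.1559

-3.156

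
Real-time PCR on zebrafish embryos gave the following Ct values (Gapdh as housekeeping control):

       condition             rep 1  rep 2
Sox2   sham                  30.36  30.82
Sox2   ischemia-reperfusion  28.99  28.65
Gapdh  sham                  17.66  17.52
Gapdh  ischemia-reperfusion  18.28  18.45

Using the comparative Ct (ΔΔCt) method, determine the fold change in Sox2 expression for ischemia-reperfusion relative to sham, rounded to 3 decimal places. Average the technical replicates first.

5.836

Mean Ct: Sox2 sham 30.590; Sox2 ischemia-reperfusion 28.820; Gapdh sham 17.590; Gapdh ischemia-reperfusion 18.365
ΔCt(sham) = 30.590 − 17.590 = 13.000
ΔCt(ischemia-reperfusion) = 28.820 − 18.365 = 10.455
ΔΔCt = 10.455 − 13.000 = -2.545
Fold change = 2^(−(-2.545)) = 2^2.545 = 5.8361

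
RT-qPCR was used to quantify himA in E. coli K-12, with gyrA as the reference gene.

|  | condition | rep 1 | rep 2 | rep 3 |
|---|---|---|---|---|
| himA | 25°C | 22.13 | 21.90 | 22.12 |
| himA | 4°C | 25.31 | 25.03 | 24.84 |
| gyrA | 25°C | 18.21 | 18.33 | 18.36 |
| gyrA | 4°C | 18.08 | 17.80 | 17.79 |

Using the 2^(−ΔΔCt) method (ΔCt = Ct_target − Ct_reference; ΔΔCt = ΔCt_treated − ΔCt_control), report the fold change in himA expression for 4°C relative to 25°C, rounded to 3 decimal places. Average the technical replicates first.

0.093

Mean Ct: himA 25°C 22.050; himA 4°C 25.060; gyrA 25°C 18.300; gyrA 4°C 17.890
ΔCt(25°C) = 22.050 − 18.300 = 3.750
ΔCt(4°C) = 25.060 − 17.890 = 7.170
ΔΔCt = 7.170 − 3.750 = 3.420
Fold change = 2^(−3.420) = 0.0934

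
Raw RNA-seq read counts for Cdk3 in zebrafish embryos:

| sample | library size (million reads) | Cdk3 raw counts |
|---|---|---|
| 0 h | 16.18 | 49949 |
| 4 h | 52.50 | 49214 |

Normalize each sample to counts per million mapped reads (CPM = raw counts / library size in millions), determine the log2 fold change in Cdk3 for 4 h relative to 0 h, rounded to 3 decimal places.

CPM(0 h) = 49949 / 16.18 = 3087.0828
CPM(4 h) = 49214 / 52.50 = 937.4095
Fold change = 937.4095 / 3087.0828 = 0.30366
log2(0.30366) = -1.7195

-1.719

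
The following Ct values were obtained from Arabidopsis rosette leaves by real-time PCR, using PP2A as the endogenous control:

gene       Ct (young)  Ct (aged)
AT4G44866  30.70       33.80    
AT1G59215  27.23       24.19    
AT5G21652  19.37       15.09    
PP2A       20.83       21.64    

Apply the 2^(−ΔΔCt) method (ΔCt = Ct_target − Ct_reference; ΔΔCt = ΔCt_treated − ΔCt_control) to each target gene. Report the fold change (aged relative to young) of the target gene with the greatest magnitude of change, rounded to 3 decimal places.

34.060

AT4G44866: ΔΔCt = (33.80−21.64) − (30.70−20.83) = 12.16 − 9.87 = 2.29; fold change = 2^-2.29 = 0.204
AT1G59215: ΔΔCt = (24.19−21.64) − (27.23−20.83) = 2.55 − 6.40 = -3.85; fold change = 2^3.85 = 14.420
AT5G21652: ΔΔCt = (15.09−21.64) − (19.37−20.83) = -6.55 − (-1.46) = -5.09; fold change = 2^5.09 = 34.060
AT5G21652 has the largest |ΔΔCt| = 5.09.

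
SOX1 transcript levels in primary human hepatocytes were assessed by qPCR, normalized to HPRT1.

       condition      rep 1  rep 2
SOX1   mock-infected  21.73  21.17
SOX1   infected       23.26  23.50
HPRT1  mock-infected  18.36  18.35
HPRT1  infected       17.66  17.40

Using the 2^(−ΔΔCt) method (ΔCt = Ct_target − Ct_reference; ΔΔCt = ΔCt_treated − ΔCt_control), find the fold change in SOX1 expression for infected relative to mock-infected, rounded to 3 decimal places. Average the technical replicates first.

Mean Ct: SOX1 mock-infected 21.450; SOX1 infected 23.380; HPRT1 mock-infected 18.355; HPRT1 infected 17.530
ΔCt(mock-infected) = 21.450 − 18.355 = 3.095
ΔCt(infected) = 23.380 − 17.530 = 5.850
ΔΔCt = 5.850 − 3.095 = 2.755
Fold change = 2^(−2.755) = 0.1481

0.148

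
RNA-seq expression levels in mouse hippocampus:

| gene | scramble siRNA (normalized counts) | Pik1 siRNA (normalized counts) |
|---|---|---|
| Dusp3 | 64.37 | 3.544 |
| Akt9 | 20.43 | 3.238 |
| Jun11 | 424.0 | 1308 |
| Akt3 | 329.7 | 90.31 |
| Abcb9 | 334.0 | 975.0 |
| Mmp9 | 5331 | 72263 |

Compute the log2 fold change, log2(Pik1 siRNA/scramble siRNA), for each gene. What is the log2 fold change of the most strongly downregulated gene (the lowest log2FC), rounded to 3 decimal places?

-4.183

log2(3.544/64.37) = -4.183  (Dusp3)
log2(3.238/20.43) = -2.658  (Akt9)
log2(1308/424.0) = 1.625  (Jun11)
log2(90.31/329.7) = -1.868  (Akt3)
log2(975.0/334.0) = 1.546  (Abcb9)
log2(72263/5331) = 3.761  (Mmp9)
Dusp3 is most strongly downregulated.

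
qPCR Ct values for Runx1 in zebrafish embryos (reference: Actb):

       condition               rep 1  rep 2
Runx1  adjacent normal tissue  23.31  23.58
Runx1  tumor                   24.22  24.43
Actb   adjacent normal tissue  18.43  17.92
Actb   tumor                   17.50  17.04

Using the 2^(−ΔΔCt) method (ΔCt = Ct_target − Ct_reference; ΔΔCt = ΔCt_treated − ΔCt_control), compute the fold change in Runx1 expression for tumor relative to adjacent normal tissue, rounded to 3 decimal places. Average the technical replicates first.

0.290

Mean Ct: Runx1 adjacent normal tissue 23.445; Runx1 tumor 24.325; Actb adjacent normal tissue 18.175; Actb tumor 17.270
ΔCt(adjacent normal tissue) = 23.445 − 18.175 = 5.270
ΔCt(tumor) = 24.325 − 17.270 = 7.055
ΔΔCt = 7.055 − 5.270 = 1.785
Fold change = 2^(−1.785) = 0.2902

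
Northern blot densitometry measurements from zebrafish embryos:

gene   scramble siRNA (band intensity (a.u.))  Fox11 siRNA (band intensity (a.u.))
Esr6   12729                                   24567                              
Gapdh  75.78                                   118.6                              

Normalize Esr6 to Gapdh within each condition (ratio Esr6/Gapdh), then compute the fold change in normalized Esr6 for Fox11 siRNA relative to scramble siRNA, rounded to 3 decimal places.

Esr6/Gapdh (scramble siRNA) = 12729 / 75.78 = 167.97
Esr6/Gapdh (Fox11 siRNA) = 24567 / 118.6 = 207.14
Fold change = 207.14 / 167.97 = 1.2332

1.233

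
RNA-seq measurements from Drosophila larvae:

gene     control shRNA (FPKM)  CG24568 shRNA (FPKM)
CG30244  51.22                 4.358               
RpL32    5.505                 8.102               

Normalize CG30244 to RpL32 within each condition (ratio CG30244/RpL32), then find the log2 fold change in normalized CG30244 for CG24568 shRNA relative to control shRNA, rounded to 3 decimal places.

CG30244/RpL32 (control shRNA) = 51.22 / 5.505 = 9.3043
CG30244/RpL32 (CG24568 shRNA) = 4.358 / 8.102 = 0.53789
Fold change = 0.53789 / 9.3043 = 0.0578
log2(0.0578) = -4.1125

-4.113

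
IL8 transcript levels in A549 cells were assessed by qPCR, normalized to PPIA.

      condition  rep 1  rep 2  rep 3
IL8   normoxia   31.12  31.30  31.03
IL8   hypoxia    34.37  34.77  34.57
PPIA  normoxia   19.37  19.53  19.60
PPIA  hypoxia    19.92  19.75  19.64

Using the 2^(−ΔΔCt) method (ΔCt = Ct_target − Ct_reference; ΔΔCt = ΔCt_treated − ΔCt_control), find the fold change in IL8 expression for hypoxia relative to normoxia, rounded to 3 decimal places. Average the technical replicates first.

Mean Ct: IL8 normoxia 31.150; IL8 hypoxia 34.570; PPIA normoxia 19.500; PPIA hypoxia 19.770
ΔCt(normoxia) = 31.150 − 19.500 = 11.650
ΔCt(hypoxia) = 34.570 − 19.770 = 14.800
ΔΔCt = 14.800 − 11.650 = 3.150
Fold change = 2^(−3.150) = 0.1127

0.113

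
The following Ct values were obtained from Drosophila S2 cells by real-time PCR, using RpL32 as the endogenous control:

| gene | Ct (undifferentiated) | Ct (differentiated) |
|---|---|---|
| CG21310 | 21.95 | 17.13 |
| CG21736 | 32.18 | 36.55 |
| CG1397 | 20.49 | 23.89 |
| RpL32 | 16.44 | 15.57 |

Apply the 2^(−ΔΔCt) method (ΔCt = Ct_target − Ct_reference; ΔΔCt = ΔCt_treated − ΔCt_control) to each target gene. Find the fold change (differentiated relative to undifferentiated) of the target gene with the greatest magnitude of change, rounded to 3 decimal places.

0.026

CG21310: ΔΔCt = (17.13−15.57) − (21.95−16.44) = 1.56 − 5.51 = -3.95; fold change = 2^3.95 = 15.455
CG21736: ΔΔCt = (36.55−15.57) − (32.18−16.44) = 20.98 − 15.74 = 5.24; fold change = 2^-5.24 = 0.026
CG1397: ΔΔCt = (23.89−15.57) − (20.49−16.44) = 8.32 − 4.05 = 4.27; fold change = 2^-4.27 = 0.052
CG21736 has the largest |ΔΔCt| = 5.24.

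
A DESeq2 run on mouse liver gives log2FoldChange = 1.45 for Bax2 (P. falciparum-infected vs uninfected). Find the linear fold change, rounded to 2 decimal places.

2.73

Fold change = 2^(1.45) = 2.732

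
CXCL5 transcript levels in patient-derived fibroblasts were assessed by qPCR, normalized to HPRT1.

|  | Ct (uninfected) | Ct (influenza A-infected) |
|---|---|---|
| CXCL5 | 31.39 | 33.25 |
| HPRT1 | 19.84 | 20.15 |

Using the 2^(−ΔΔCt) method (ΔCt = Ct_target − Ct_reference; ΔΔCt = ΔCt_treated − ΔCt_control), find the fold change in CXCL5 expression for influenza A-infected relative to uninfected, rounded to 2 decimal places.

0.34

ΔCt(uninfected) = 31.390 − 19.840 = 11.550
ΔCt(influenza A-infected) = 33.250 − 20.150 = 13.100
ΔΔCt = 13.100 − 11.550 = 1.550
Fold change = 2^(−1.550) = 0.342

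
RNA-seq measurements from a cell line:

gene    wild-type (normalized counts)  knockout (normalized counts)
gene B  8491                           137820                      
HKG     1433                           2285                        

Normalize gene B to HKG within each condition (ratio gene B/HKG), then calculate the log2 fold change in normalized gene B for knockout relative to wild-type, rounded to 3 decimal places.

3.348

gene B/HKG (wild-type) = 8491 / 1433 = 5.9253
gene B/HKG (knockout) = 137820 / 2285 = 60.315
Fold change = 60.315 / 5.9253 = 10.1792
log2(10.1792) = 3.3476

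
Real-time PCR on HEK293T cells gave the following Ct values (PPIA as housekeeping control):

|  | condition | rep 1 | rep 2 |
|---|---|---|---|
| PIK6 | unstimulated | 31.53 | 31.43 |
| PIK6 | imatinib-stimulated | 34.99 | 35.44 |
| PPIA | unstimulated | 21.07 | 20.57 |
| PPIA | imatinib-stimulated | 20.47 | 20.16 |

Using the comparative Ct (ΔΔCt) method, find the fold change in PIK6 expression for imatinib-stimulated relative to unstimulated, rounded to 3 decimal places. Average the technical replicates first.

Mean Ct: PIK6 unstimulated 31.480; PIK6 imatinib-stimulated 35.215; PPIA unstimulated 20.820; PPIA imatinib-stimulated 20.315
ΔCt(unstimulated) = 31.480 − 20.820 = 10.660
ΔCt(imatinib-stimulated) = 35.215 − 20.315 = 14.900
ΔΔCt = 14.900 − 10.660 = 4.240
Fold change = 2^(−4.240) = 0.0529

0.053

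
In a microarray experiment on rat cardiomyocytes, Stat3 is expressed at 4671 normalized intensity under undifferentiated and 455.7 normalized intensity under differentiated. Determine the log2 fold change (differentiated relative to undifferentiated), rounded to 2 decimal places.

Fold change = 455.7 / 4671 = 0.0976
log2(0.0976) = -3.358

-3.36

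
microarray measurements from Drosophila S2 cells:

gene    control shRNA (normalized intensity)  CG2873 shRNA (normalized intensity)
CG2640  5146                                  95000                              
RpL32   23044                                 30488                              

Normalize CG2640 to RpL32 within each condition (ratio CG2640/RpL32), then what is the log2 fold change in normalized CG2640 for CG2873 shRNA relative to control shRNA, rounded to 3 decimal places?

3.803

CG2640/RpL32 (control shRNA) = 5146 / 23044 = 0.22331
CG2640/RpL32 (CG2873 shRNA) = 95000 / 30488 = 3.116
Fold change = 3.116 / 0.22331 = 13.9535
log2(13.9535) = 3.8026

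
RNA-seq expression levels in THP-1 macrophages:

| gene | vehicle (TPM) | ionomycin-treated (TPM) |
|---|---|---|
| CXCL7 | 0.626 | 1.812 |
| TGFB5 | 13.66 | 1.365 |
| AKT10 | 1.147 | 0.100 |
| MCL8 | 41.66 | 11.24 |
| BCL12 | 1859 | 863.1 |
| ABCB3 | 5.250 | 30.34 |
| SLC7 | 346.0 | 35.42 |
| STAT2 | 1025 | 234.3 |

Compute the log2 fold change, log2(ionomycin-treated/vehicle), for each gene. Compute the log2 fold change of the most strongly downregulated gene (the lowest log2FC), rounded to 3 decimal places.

-3.520

log2(1.812/0.626) = 1.533  (CXCL7)
log2(1.365/13.66) = -3.323  (TGFB5)
log2(0.100/1.147) = -3.520  (AKT10)
log2(11.24/41.66) = -1.890  (MCL8)
log2(863.1/1859) = -1.107  (BCL12)
log2(30.34/5.250) = 2.531  (ABCB3)
log2(35.42/346.0) = -3.288  (SLC7)
log2(234.3/1025) = -2.129  (STAT2)
AKT10 is most strongly downregulated.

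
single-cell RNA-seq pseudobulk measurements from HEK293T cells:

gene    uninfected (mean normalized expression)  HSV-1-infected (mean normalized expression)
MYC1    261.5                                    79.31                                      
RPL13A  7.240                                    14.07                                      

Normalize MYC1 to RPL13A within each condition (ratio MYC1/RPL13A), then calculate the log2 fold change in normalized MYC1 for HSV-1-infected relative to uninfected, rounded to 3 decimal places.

MYC1/RPL13A (uninfected) = 261.5 / 7.240 = 36.119
MYC1/RPL13A (HSV-1-infected) = 79.31 / 14.07 = 5.6368
Fold change = 5.6368 / 36.119 = 0.1561
log2(0.1561) = -2.6798

-2.680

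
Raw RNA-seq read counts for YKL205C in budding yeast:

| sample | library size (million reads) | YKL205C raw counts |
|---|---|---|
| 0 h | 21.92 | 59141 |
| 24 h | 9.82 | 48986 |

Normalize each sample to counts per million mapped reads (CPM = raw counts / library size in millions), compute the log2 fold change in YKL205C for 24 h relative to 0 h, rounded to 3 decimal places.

CPM(0 h) = 59141 / 21.92 = 2698.0383
CPM(24 h) = 48986 / 9.82 = 4988.3910
Fold change = 4988.3910 / 2698.0383 = 1.84890
log2(1.84890) = 0.8867

0.887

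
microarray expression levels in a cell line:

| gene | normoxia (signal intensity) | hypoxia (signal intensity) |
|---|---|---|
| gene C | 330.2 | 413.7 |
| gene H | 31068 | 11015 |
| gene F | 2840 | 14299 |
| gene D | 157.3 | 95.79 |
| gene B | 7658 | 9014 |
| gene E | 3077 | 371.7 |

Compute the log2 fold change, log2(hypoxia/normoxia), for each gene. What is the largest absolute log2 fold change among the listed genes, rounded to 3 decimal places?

log2(413.7/330.2) = 0.325  (gene C)
log2(11015/31068) = -1.496  (gene H)
log2(14299/2840) = 2.332  (gene F)
log2(95.79/157.3) = -0.716  (gene D)
log2(9014/7658) = 0.235  (gene B)
log2(371.7/3077) = -3.049  (gene E)
The largest magnitude belongs to gene E.

3.049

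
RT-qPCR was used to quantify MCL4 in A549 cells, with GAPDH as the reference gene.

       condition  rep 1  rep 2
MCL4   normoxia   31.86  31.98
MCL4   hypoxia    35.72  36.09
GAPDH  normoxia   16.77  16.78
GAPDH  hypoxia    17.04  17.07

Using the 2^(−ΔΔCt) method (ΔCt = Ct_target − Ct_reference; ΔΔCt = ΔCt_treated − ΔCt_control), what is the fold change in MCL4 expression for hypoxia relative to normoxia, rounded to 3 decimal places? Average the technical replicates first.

0.077

Mean Ct: MCL4 normoxia 31.920; MCL4 hypoxia 35.905; GAPDH normoxia 16.775; GAPDH hypoxia 17.055
ΔCt(normoxia) = 31.920 − 16.775 = 15.145
ΔCt(hypoxia) = 35.905 − 17.055 = 18.850
ΔΔCt = 18.850 − 15.145 = 3.705
Fold change = 2^(−3.705) = 0.0767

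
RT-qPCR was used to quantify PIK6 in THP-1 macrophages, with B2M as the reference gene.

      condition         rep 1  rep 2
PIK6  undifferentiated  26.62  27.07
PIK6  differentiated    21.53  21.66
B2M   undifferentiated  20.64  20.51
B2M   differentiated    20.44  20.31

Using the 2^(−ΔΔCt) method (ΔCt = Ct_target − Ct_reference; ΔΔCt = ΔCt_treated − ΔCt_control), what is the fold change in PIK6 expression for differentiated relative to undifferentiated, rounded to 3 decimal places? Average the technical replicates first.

33.128

Mean Ct: PIK6 undifferentiated 26.845; PIK6 differentiated 21.595; B2M undifferentiated 20.575; B2M differentiated 20.375
ΔCt(undifferentiated) = 26.845 − 20.575 = 6.270
ΔCt(differentiated) = 21.595 − 20.375 = 1.220
ΔΔCt = 1.220 − 6.270 = -5.050
Fold change = 2^(−(-5.050)) = 2^5.050 = 33.1285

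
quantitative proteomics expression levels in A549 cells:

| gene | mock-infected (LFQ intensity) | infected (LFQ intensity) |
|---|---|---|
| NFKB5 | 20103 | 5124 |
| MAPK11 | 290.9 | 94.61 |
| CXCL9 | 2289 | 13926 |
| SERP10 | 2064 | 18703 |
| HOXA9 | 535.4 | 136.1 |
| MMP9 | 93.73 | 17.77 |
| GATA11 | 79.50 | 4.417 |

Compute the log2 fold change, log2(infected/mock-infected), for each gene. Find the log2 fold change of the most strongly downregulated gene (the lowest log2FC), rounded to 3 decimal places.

-4.170

log2(5124/20103) = -1.972  (NFKB5)
log2(94.61/290.9) = -1.620  (MAPK11)
log2(13926/2289) = 2.605  (CXCL9)
log2(18703/2064) = 3.180  (SERP10)
log2(136.1/535.4) = -1.976  (HOXA9)
log2(17.77/93.73) = -2.399  (MMP9)
log2(4.417/79.50) = -4.170  (GATA11)
GATA11 is most strongly downregulated.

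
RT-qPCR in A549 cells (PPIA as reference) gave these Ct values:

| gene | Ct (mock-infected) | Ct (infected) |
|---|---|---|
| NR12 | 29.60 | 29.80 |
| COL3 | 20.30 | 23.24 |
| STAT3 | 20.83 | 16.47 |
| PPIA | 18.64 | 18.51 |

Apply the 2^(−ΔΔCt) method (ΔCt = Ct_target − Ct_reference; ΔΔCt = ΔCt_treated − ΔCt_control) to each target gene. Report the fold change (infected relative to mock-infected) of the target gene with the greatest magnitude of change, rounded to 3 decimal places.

NR12: ΔΔCt = (29.80−18.51) − (29.60−18.64) = 11.29 − 10.96 = 0.33; fold change = 2^-0.33 = 0.796
COL3: ΔΔCt = (23.24−18.51) − (20.30−18.64) = 4.73 − 1.66 = 3.07; fold change = 2^-3.07 = 0.119
STAT3: ΔΔCt = (16.47−18.51) − (20.83−18.64) = -2.04 − 2.19 = -4.23; fold change = 2^4.23 = 18.765
STAT3 has the largest |ΔΔCt| = 4.23.

18.765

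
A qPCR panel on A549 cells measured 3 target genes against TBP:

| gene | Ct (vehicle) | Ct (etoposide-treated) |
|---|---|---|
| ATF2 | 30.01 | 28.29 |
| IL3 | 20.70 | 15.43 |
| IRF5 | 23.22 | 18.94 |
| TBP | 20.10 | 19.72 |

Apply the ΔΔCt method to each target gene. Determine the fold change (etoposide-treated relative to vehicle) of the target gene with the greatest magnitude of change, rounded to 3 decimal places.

ATF2: ΔΔCt = (28.29−19.72) − (30.01−20.10) = 8.57 − 9.91 = -1.34; fold change = 2^1.34 = 2.532
IL3: ΔΔCt = (15.43−19.72) − (20.70−20.10) = -4.29 − 0.60 = -4.89; fold change = 2^4.89 = 29.651
IRF5: ΔΔCt = (18.94−19.72) − (23.22−20.10) = -0.78 − 3.12 = -3.90; fold change = 2^3.90 = 14.929
IL3 has the largest |ΔΔCt| = 4.89.

29.651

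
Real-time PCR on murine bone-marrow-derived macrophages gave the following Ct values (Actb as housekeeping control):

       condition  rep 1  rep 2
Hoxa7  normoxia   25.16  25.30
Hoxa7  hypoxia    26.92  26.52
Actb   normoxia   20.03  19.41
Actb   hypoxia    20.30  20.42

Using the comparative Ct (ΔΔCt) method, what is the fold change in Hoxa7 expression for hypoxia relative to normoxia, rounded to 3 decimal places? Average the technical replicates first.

0.555

Mean Ct: Hoxa7 normoxia 25.230; Hoxa7 hypoxia 26.720; Actb normoxia 19.720; Actb hypoxia 20.360
ΔCt(normoxia) = 25.230 − 19.720 = 5.510
ΔCt(hypoxia) = 26.720 − 20.360 = 6.360
ΔΔCt = 6.360 − 5.510 = 0.850
Fold change = 2^(−0.850) = 0.5548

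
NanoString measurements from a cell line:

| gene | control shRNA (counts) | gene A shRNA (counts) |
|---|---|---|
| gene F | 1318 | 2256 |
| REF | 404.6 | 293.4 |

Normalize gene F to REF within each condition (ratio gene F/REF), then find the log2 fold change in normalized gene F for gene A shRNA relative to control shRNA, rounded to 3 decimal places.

1.239

gene F/REF (control shRNA) = 1318 / 404.6 = 3.2575
gene F/REF (gene A shRNA) = 2256 / 293.4 = 7.6892
Fold change = 7.6892 / 3.2575 = 2.3604
log2(2.3604) = 1.2390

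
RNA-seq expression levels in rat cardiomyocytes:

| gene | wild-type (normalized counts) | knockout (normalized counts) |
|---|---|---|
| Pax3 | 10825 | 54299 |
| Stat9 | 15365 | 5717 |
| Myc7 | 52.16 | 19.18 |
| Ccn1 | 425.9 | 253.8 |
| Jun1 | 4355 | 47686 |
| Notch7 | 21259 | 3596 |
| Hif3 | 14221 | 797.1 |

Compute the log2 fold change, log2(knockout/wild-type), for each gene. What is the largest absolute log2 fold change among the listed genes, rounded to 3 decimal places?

4.157

log2(54299/10825) = 2.327  (Pax3)
log2(5717/15365) = -1.426  (Stat9)
log2(19.18/52.16) = -1.443  (Myc7)
log2(253.8/425.9) = -0.747  (Ccn1)
log2(47686/4355) = 3.453  (Jun1)
log2(3596/21259) = -2.564  (Notch7)
log2(797.1/14221) = -4.157  (Hif3)
The largest magnitude belongs to Hif3.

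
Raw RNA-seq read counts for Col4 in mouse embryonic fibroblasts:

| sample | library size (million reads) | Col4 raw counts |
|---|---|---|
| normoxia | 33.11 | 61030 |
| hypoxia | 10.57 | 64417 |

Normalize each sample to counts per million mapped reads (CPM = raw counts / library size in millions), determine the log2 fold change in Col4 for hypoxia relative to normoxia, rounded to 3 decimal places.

CPM(normoxia) = 61030 / 33.11 = 1843.2498
CPM(hypoxia) = 64417 / 10.57 = 6094.3236
Fold change = 6094.3236 / 1843.2498 = 3.30629
log2(3.30629) = 1.7252

1.725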